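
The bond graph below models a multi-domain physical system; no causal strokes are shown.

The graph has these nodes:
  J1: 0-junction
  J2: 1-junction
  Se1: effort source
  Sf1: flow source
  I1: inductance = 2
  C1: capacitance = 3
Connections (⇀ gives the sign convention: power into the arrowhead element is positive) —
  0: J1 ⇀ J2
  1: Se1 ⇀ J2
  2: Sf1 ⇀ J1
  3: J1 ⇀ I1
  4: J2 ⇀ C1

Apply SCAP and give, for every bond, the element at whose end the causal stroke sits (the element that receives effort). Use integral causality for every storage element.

b1 →J2  (Se1: effort source, stroke at far end)
b2 →Sf1  (Sf1 (Sf) sets flow on bond)
b3 →I1  (I1 integral (f out))
b0 →J1  (closing 0-jn rule on J1)
b4 →J2  (1-jn J2 has f-setter on 0)

#0 stroke at J1
#1 stroke at J2
#2 stroke at Sf1
#3 stroke at I1
#4 stroke at J2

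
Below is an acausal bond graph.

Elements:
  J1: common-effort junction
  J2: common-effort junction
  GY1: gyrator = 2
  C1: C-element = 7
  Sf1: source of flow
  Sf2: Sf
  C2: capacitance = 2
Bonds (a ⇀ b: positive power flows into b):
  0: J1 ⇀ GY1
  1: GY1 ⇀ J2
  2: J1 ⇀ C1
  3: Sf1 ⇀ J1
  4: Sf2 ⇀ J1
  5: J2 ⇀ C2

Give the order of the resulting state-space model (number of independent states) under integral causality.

#3 |Sf1  (Sf1 (Sf) sets flow on bond)
#4 |Sf2  (Sf2 fixes flow; stroke at Sf2)
#2 |J1  (prefer integral on C1)
#0 |GY1  (J1 effort already set via bond 2)
#1 |GY1  (GY GY1: same side as bond 0)
#5 |J2  (J2 needs exactly one e-in)

2  (C1, C2 all integral)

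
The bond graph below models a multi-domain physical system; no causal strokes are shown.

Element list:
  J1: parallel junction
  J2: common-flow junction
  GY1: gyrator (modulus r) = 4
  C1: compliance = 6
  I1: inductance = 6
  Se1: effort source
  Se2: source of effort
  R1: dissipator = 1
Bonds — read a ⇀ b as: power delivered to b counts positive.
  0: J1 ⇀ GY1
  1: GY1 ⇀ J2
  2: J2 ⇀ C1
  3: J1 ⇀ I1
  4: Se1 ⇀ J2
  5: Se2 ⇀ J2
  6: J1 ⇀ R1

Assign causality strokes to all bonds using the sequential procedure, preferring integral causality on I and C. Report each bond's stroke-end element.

β4 stroke→J2  (Se1 (Se) sets effort on bond)
β5 stroke→J2  (Se2: effort source, stroke at far end)
β2 stroke→J2  (C1 integral (e out))
β1 stroke→GY1  (closing 1-jn rule on J2)
β0 stroke→GY1  (GY1: gyrator matches bond 1)
β3 stroke→I1  (I1 integral (f out))
β6 stroke→J1  (only one effort-in slot at J1)

β0 |GY1
β1 |GY1
β2 |J2
β3 |I1
β4 |J2
β5 |J2
β6 |J1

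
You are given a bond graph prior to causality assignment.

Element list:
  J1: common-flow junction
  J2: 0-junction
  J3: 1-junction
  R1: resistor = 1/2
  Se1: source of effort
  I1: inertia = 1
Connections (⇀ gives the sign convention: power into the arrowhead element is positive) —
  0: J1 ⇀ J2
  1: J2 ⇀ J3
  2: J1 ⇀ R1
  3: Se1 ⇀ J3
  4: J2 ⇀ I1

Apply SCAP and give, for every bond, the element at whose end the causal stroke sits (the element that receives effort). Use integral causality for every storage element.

b3 stroke at J3  (Se1 (Se) sets effort on bond)
b1 stroke at J2  (J3: last free bond brings flow in)
b0 stroke at J1  (J2 effort already set via bond 1)
b4 stroke at I1  (J2 effort already set via bond 1)
b2 stroke at R1  (only one flow-in slot at J1)

bond 0 →J1
bond 1 →J2
bond 2 →R1
bond 3 →J3
bond 4 →I1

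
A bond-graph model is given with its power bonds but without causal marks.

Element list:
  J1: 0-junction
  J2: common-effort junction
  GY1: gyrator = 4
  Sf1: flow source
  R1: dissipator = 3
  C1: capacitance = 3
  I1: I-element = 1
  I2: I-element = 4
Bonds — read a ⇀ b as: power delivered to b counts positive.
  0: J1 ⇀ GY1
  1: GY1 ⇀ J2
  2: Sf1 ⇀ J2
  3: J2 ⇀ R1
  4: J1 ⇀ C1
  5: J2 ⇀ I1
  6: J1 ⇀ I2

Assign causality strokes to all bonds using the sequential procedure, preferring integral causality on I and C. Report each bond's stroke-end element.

bond 2 |Sf1  (Sf1: flow source, stroke at near end)
bond 4 |J1  (C1 integral (e out))
bond 0 |GY1  (common-e at J1 fixed by 4)
bond 6 |I2  (common-e at J1 fixed by 4)
bond 1 |GY1  (GY1 both-in/both-out from 0)
bond 5 |I1  (prefer integral on I1)
bond 3 |J2  (J2 needs exactly one e-in)

β0 →GY1
β1 →GY1
β2 →Sf1
β3 →J2
β4 →J1
β5 →I1
β6 →I2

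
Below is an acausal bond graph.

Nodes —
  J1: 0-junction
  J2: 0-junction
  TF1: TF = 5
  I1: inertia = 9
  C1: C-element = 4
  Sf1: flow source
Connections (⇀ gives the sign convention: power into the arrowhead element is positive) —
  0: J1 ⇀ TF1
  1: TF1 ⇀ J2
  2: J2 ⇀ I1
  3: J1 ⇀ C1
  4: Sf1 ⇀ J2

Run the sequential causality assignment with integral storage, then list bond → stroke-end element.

bond 4 stroke→Sf1  (Sf1 fixes flow; stroke at Sf1)
bond 2 stroke→I1  (prefer integral on I1)
bond 1 stroke→J2  (J2: last free bond brings effort in)
bond 0 stroke→TF1  (TF1: transformer flips bond 1)
bond 3 stroke→J1  (closing 0-jn rule on J1)

b0 stroke at TF1
b1 stroke at J2
b2 stroke at I1
b3 stroke at J1
b4 stroke at Sf1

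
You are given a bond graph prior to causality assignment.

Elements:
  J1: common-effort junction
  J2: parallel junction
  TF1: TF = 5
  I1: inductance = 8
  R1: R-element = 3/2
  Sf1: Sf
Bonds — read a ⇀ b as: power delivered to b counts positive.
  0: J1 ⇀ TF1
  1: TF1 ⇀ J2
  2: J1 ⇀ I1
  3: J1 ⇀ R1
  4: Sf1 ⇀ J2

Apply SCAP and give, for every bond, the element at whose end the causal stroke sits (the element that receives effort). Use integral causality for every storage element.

β0 |TF1
β1 |J2
β2 |I1
β3 |J1
β4 |Sf1

b4 stroke at Sf1  (source Sf1 imposes f)
b1 stroke at J2  (only one effort-in slot at J2)
b0 stroke at TF1  (TF1 one-in-one-out from 1)
b2 stroke at I1  (I1: I, integral causality)
b3 stroke at J1  (J1: last free bond brings effort in)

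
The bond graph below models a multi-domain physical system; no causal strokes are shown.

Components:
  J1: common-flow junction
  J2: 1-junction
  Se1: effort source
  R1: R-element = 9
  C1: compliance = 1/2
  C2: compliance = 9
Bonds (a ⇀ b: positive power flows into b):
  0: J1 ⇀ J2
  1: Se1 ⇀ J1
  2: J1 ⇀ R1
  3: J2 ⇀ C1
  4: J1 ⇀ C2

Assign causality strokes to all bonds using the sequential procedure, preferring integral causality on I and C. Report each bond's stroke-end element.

#1 stroke at J1  (Se1: effort source, stroke at far end)
#3 stroke at J2  (C1 integral (e out))
#0 stroke at J1  (closing 1-jn rule on J2)
#4 stroke at J1  (prefer integral on C2)
#2 stroke at R1  (only one flow-in slot at J1)

#0 stroke at J1
#1 stroke at J1
#2 stroke at R1
#3 stroke at J2
#4 stroke at J1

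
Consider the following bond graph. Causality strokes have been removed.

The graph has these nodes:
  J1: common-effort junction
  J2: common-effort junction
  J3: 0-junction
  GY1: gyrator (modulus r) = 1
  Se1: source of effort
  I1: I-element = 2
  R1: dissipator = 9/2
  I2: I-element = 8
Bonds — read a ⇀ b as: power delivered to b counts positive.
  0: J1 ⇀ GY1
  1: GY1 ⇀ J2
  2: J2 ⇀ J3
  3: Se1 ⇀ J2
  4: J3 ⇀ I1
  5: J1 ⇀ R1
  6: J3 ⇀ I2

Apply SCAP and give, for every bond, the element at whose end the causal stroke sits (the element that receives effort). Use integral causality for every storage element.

bond 0 stroke at GY1
bond 1 stroke at GY1
bond 2 stroke at J3
bond 3 stroke at J2
bond 4 stroke at I1
bond 5 stroke at J1
bond 6 stroke at I2

bond 3 stroke at J2  (Se1 (Se) sets effort on bond)
bond 1 stroke at GY1  (0-jn J2 has e-setter on 3)
bond 2 stroke at J3  (common-e at J2 fixed by 3)
bond 4 stroke at I1  (J3 effort already set via bond 2)
bond 6 stroke at I2  (J3: bond 2 brought effort, rest push out)
bond 0 stroke at GY1  (GY1: gyrator matches bond 1)
bond 5 stroke at J1  (only one effort-in slot at J1)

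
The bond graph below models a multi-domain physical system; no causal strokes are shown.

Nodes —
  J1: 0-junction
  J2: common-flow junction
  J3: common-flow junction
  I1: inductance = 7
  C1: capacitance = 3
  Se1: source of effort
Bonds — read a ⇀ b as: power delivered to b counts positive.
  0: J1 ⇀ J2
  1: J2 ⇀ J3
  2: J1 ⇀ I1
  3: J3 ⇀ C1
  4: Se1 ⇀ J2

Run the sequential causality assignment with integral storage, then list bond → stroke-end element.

b0 stroke at J1
b1 stroke at J2
b2 stroke at I1
b3 stroke at J3
b4 stroke at J2

#4 →J2  (Se1 fixes effort; stroke away)
#2 →I1  (prefer integral on I1)
#0 →J1  (closing 0-jn rule on J1)
#1 →J2  (J2: bond 0 brought flow, rest push out)
#3 →J3  (1-jn J3 has f-setter on 1)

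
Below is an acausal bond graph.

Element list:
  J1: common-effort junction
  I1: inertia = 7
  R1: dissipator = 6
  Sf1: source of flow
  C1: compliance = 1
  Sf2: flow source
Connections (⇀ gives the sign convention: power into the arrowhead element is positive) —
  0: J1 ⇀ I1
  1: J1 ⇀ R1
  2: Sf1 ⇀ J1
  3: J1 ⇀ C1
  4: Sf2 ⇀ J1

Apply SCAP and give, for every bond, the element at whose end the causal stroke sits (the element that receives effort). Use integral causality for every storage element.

bond 2 stroke→Sf1  (Sf1: flow source, stroke at near end)
bond 4 stroke→Sf2  (Sf2 (Sf) sets flow on bond)
bond 0 stroke→I1  (prefer integral on I1)
bond 3 stroke→J1  (C1 outputs effort q/C1)
bond 1 stroke→R1  (J1 effort already set via bond 3)

#0 →I1
#1 →R1
#2 →Sf1
#3 →J1
#4 →Sf2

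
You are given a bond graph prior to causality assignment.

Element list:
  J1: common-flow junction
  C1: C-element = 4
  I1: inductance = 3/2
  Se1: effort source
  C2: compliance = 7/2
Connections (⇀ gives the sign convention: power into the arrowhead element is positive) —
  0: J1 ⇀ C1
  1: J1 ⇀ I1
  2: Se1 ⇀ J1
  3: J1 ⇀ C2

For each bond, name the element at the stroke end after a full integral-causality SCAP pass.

#0 stroke at J1
#1 stroke at I1
#2 stroke at J1
#3 stroke at J1

bond 2 →J1  (Se1 (Se) sets effort on bond)
bond 0 →J1  (C1 integral (e out))
bond 1 →I1  (I1 integral (f out))
bond 3 →J1  (J1: bond 1 brought flow, rest push out)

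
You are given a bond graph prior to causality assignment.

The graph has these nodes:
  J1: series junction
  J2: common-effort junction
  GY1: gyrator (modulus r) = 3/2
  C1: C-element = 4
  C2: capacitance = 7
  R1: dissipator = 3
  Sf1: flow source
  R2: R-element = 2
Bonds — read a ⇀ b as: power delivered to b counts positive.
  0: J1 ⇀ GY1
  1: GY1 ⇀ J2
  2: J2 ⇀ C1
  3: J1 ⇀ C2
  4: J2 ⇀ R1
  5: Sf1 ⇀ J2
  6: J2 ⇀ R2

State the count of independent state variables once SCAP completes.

2  (C1, C2 all integral)

β5 stroke→Sf1  (Sf1 (Sf) sets flow on bond)
β2 stroke→J2  (C1 integral (e out))
β1 stroke→GY1  (J2: bond 2 brought effort, rest push out)
β4 stroke→R1  (J2: bond 2 brought effort, rest push out)
β6 stroke→R2  (0-jn J2 has e-setter on 2)
β0 stroke→GY1  (GY1 both-in/both-out from 1)
β3 stroke→J1  (J1: bond 0 brought flow, rest push out)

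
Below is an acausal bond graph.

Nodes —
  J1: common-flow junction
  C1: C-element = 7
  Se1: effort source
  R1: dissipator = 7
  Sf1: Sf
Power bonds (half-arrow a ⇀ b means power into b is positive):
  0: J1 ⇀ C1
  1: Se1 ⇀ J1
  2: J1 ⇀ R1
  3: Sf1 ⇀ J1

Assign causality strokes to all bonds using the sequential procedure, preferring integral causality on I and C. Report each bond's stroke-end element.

bond 0 |J1
bond 1 |J1
bond 2 |J1
bond 3 |Sf1

#1 stroke→J1  (source Se1 imposes e)
#3 stroke→Sf1  (source Sf1 imposes f)
#0 stroke→J1  (common-f at J1 fixed by 3)
#2 stroke→J1  (J1 flow already set via bond 3)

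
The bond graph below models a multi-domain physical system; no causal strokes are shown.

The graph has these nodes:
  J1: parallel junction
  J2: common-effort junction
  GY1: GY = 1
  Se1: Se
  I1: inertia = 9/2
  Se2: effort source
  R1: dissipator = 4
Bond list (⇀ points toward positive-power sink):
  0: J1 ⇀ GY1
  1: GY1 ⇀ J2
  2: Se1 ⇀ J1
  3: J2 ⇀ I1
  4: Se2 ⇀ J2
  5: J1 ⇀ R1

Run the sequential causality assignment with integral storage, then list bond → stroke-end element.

β0 |GY1
β1 |GY1
β2 |J1
β3 |I1
β4 |J2
β5 |R1

b2 stroke→J1  (Se1 fixes effort; stroke away)
b4 stroke→J2  (Se2 (Se) sets effort on bond)
b0 stroke→GY1  (common-e at J1 fixed by 2)
b5 stroke→R1  (0-jn J1 has e-setter on 2)
b1 stroke→GY1  (J2: bond 4 brought effort, rest push out)
b3 stroke→I1  (J2: bond 4 brought effort, rest push out)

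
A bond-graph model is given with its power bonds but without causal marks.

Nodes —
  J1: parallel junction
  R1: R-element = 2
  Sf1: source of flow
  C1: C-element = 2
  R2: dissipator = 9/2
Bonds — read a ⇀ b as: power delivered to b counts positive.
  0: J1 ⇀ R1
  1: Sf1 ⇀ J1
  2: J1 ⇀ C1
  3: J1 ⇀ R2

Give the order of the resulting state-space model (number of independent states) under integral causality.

#1 →Sf1  (Sf1: flow source, stroke at near end)
#2 →J1  (C1: C, integral causality)
#0 →R1  (J1: bond 2 brought effort, rest push out)
#3 →R2  (0-jn J1 has e-setter on 2)

1  (C1 all integral)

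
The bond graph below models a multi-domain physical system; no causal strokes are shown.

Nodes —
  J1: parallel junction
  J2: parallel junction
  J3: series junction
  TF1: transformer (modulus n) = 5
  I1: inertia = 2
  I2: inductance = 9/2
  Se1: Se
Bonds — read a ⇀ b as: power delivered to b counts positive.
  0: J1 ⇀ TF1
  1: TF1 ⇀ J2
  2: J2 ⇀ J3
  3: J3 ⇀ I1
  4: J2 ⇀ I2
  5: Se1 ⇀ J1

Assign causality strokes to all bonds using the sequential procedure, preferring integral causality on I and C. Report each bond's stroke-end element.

β0 →TF1
β1 →J2
β2 →J3
β3 →I1
β4 →I2
β5 →J1

β5 stroke at J1  (Se1 (Se) sets effort on bond)
β0 stroke at TF1  (J1 effort already set via bond 5)
β1 stroke at J2  (TF1 one-in-one-out from 0)
β2 stroke at J3  (J2 effort already set via bond 1)
β4 stroke at I2  (J2: bond 1 brought effort, rest push out)
β3 stroke at I1  (J3: last free bond brings flow in)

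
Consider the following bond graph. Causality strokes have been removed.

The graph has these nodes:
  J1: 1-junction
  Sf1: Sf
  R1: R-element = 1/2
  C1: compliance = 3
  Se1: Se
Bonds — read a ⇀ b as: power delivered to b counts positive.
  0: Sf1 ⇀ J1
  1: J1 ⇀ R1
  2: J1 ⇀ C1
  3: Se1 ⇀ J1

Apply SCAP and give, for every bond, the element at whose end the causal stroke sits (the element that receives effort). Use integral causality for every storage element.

#0 |Sf1  (Sf1: flow source, stroke at near end)
#3 |J1  (Se1 (Se) sets effort on bond)
#1 |J1  (common-f at J1 fixed by 0)
#2 |J1  (1-jn J1 has f-setter on 0)

b0 stroke→Sf1
b1 stroke→J1
b2 stroke→J1
b3 stroke→J1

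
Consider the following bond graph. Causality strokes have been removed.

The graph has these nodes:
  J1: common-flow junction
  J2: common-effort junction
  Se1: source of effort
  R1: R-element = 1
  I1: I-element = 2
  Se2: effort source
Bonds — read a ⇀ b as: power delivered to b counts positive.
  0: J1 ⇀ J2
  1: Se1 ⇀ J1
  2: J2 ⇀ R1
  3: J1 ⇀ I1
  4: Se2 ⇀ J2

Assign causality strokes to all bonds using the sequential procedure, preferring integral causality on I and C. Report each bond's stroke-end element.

β1 stroke→J1  (Se1 (Se) sets effort on bond)
β4 stroke→J2  (Se2 (Se) sets effort on bond)
β0 stroke→J1  (J2: bond 4 brought effort, rest push out)
β2 stroke→R1  (common-e at J2 fixed by 4)
β3 stroke→I1  (J1: last free bond brings flow in)

#0 →J1
#1 →J1
#2 →R1
#3 →I1
#4 →J2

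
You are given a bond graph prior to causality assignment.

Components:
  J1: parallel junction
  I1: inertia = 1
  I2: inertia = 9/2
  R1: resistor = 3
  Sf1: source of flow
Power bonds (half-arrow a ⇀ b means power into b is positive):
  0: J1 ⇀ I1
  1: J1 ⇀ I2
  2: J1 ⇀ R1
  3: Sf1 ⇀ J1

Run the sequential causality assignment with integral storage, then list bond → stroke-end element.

b0 →I1
b1 →I2
b2 →J1
b3 →Sf1

β3 |Sf1  (source Sf1 imposes f)
β0 |I1  (prefer integral on I1)
β1 |I2  (I2: I, integral causality)
β2 |J1  (J1 needs exactly one e-in)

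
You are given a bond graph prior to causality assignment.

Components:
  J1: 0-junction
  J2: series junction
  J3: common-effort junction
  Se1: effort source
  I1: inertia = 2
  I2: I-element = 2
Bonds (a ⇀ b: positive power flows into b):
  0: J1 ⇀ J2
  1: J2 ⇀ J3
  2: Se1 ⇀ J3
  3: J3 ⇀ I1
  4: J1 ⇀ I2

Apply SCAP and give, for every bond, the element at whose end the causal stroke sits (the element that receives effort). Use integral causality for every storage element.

b0 →J1
b1 →J2
b2 →J3
b3 →I1
b4 →I2

#2 stroke at J3  (source Se1 imposes e)
#1 stroke at J2  (J3: bond 2 brought effort, rest push out)
#3 stroke at I1  (J3 effort already set via bond 2)
#0 stroke at J1  (J2 needs exactly one f-in)
#4 stroke at I2  (J1 effort already set via bond 0)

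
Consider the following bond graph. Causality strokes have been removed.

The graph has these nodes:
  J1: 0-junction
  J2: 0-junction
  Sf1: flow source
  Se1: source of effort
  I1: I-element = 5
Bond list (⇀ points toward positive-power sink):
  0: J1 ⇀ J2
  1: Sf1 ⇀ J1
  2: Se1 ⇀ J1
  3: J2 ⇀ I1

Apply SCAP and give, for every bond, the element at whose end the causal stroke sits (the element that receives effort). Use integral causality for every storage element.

#1 →Sf1  (source Sf1 imposes f)
#2 →J1  (Se1 fixes effort; stroke away)
#0 →J2  (0-jn J1 has e-setter on 2)
#3 →I1  (0-jn J2 has e-setter on 0)

β0 →J2
β1 →Sf1
β2 →J1
β3 →I1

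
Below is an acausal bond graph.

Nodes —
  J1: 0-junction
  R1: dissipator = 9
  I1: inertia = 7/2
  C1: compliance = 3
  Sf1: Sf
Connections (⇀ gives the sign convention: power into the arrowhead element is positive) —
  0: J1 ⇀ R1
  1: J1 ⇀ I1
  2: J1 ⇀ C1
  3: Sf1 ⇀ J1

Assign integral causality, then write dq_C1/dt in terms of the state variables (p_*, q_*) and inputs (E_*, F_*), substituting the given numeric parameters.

β3 |Sf1  (Sf1 fixes flow; stroke at Sf1)
β1 |I1  (I1 integral (f out))
β2 |J1  (C1: C, integral causality)
β0 |R1  (common-e at J1 fixed by 2)

dq_C1/dt = F_Sf1 - 2*p_I1/7 - q_C1/27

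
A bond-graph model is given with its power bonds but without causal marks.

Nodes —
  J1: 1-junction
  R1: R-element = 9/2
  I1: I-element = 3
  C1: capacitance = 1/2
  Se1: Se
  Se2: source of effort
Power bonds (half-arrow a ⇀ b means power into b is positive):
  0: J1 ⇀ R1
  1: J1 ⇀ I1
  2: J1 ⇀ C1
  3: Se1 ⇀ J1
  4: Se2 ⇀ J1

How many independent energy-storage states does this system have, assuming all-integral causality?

bond 3 stroke at J1  (source Se1 imposes e)
bond 4 stroke at J1  (Se2 fixes effort; stroke away)
bond 1 stroke at I1  (I1 integral (f out))
bond 0 stroke at J1  (J1 flow already set via bond 1)
bond 2 stroke at J1  (1-jn J1 has f-setter on 1)

2  (C1, I1 all integral)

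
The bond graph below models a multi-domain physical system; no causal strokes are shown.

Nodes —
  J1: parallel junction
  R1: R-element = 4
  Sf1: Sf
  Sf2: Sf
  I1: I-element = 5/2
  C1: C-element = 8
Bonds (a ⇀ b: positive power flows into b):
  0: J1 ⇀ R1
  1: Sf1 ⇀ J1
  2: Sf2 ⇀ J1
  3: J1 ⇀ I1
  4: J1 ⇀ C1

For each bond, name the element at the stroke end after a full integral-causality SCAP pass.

#1 |Sf1  (source Sf1 imposes f)
#2 |Sf2  (Sf2 fixes flow; stroke at Sf2)
#3 |I1  (I1 integral (f out))
#4 |J1  (C1: C, integral causality)
#0 |R1  (common-e at J1 fixed by 4)

b0 stroke→R1
b1 stroke→Sf1
b2 stroke→Sf2
b3 stroke→I1
b4 stroke→J1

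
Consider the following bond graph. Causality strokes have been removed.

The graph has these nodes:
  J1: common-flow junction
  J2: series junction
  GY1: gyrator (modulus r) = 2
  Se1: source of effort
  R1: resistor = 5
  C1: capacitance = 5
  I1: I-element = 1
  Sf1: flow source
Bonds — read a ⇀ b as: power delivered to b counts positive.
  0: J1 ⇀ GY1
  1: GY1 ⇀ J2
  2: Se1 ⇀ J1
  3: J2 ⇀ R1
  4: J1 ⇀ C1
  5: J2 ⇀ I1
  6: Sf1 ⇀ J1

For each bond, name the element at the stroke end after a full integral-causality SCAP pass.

β0 stroke at J1
β1 stroke at J2
β2 stroke at J1
β3 stroke at J2
β4 stroke at J1
β5 stroke at I1
β6 stroke at Sf1

#2 stroke at J1  (source Se1 imposes e)
#6 stroke at Sf1  (source Sf1 imposes f)
#0 stroke at J1  (J1 flow already set via bond 6)
#4 stroke at J1  (1-jn J1 has f-setter on 6)
#1 stroke at J2  (through GY1, causality inverts; strokes same side of GY1)
#5 stroke at I1  (I1: I, integral causality)
#3 stroke at J2  (common-f at J2 fixed by 5)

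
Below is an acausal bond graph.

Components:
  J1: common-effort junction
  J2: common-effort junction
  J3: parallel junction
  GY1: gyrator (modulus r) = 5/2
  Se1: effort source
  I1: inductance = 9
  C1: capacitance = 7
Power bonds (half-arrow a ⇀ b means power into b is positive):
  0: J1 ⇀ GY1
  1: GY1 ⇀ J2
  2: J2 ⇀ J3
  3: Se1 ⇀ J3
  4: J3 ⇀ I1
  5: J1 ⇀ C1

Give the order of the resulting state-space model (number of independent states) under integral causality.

2  (C1, I1 all integral)

bond 3 stroke at J3  (Se1 (Se) sets effort on bond)
bond 2 stroke at J2  (J3 effort already set via bond 3)
bond 4 stroke at I1  (J3: bond 3 brought effort, rest push out)
bond 1 stroke at GY1  (J2: bond 2 brought effort, rest push out)
bond 0 stroke at GY1  (through GY1, causality inverts; strokes same side of GY1)
bond 5 stroke at J1  (only one effort-in slot at J1)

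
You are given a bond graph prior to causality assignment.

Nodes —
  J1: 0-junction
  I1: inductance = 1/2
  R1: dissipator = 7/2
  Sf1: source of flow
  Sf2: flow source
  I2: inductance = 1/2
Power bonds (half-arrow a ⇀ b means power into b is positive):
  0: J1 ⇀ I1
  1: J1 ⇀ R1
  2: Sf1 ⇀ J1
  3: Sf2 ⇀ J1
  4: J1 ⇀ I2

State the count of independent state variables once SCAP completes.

β2 stroke→Sf1  (source Sf1 imposes f)
β3 stroke→Sf2  (Sf2: flow source, stroke at near end)
β0 stroke→I1  (prefer integral on I1)
β4 stroke→I2  (I2 outputs flow p/I2)
β1 stroke→J1  (closing 0-jn rule on J1)

2  (I1, I2 all integral)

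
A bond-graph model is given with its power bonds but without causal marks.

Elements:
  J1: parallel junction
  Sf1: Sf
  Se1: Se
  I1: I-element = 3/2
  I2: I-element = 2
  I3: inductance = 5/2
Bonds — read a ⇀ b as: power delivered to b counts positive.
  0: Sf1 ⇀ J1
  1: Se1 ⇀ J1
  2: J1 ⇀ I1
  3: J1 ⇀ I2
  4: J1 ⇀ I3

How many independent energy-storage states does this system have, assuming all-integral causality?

3  (I1, I2, I3 all integral)

β0 stroke→Sf1  (Sf1 (Sf) sets flow on bond)
β1 stroke→J1  (Se1 fixes effort; stroke away)
β2 stroke→I1  (J1: bond 1 brought effort, rest push out)
β3 stroke→I2  (common-e at J1 fixed by 1)
β4 stroke→I3  (J1: bond 1 brought effort, rest push out)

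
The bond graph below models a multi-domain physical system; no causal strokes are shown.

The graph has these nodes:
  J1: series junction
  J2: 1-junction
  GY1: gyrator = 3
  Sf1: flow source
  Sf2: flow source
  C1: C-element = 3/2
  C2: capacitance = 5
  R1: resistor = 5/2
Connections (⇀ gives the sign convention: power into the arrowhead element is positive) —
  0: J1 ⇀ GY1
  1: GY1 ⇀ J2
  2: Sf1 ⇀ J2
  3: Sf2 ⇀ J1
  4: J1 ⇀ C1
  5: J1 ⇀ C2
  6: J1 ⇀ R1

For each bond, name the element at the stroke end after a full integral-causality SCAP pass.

#0 →J1
#1 →J2
#2 →Sf1
#3 →Sf2
#4 →J1
#5 →J1
#6 →J1

#2 →Sf1  (Sf1 (Sf) sets flow on bond)
#3 →Sf2  (Sf2 (Sf) sets flow on bond)
#0 →J1  (1-jn J1 has f-setter on 3)
#4 →J1  (common-f at J1 fixed by 3)
#5 →J1  (J1: bond 3 brought flow, rest push out)
#6 →J1  (common-f at J1 fixed by 3)
#1 →J2  (common-f at J2 fixed by 2)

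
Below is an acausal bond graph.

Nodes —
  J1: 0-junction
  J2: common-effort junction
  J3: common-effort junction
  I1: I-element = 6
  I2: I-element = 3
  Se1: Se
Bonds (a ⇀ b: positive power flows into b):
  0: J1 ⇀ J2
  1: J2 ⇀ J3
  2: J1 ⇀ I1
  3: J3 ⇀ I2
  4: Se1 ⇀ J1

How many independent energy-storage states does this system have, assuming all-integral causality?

#4 →J1  (Se1: effort source, stroke at far end)
#0 →J2  (J1: bond 4 brought effort, rest push out)
#2 →I1  (common-e at J1 fixed by 4)
#1 →J3  (J2: bond 0 brought effort, rest push out)
#3 →I2  (J3 effort already set via bond 1)

2  (I1, I2 all integral)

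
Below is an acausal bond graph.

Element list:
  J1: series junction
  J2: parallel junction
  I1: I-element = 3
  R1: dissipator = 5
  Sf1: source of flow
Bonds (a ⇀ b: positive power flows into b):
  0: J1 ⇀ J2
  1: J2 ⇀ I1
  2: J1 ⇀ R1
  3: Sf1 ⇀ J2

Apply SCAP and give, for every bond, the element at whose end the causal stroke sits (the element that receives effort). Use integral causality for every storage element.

#3 stroke→Sf1  (Sf1: flow source, stroke at near end)
#1 stroke→I1  (prefer integral on I1)
#0 stroke→J2  (only one effort-in slot at J2)
#2 stroke→J1  (common-f at J1 fixed by 0)

#0 →J2
#1 →I1
#2 →J1
#3 →Sf1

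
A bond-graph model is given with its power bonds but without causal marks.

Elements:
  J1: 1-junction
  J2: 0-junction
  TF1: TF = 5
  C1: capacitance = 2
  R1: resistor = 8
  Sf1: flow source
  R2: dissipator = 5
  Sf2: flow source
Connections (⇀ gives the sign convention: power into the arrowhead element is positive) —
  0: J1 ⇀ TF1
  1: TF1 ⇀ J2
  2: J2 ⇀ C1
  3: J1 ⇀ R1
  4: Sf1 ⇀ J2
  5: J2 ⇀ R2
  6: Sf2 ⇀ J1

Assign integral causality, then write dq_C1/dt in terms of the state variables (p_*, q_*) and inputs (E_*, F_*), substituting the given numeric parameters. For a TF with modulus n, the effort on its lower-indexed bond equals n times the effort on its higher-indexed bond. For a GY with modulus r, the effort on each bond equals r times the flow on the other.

β4 |Sf1  (Sf1 (Sf) sets flow on bond)
β6 |Sf2  (source Sf2 imposes f)
β0 |J1  (1-jn J1 has f-setter on 6)
β3 |J1  (1-jn J1 has f-setter on 6)
β1 |TF1  (TF1 one-in-one-out from 0)
β2 |J2  (C1: C, integral causality)
β5 |R2  (J2: bond 2 brought effort, rest push out)

dq_C1/dt = F_Sf1 + 5*F_Sf2 - q_C1/10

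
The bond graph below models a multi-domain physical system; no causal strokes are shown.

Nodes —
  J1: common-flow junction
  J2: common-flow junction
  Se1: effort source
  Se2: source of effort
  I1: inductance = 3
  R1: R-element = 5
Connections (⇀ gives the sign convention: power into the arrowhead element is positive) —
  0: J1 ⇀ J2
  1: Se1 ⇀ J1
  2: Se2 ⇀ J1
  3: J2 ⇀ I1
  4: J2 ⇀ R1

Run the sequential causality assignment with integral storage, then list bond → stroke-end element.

bond 1 →J1  (Se1 fixes effort; stroke away)
bond 2 →J1  (Se2 (Se) sets effort on bond)
bond 0 →J2  (closing 1-jn rule on J1)
bond 3 →I1  (I1: I, integral causality)
bond 4 →J2  (common-f at J2 fixed by 3)

bond 0 stroke at J2
bond 1 stroke at J1
bond 2 stroke at J1
bond 3 stroke at I1
bond 4 stroke at J2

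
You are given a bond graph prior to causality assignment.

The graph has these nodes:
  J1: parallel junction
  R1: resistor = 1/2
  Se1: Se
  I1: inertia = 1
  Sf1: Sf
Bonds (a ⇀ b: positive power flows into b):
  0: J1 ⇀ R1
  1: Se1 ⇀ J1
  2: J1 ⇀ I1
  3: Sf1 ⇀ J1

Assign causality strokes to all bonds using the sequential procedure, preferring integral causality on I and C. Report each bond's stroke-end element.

b0 →R1
b1 →J1
b2 →I1
b3 →Sf1

#1 |J1  (Se1 fixes effort; stroke away)
#3 |Sf1  (Sf1: flow source, stroke at near end)
#0 |R1  (common-e at J1 fixed by 1)
#2 |I1  (J1 effort already set via bond 1)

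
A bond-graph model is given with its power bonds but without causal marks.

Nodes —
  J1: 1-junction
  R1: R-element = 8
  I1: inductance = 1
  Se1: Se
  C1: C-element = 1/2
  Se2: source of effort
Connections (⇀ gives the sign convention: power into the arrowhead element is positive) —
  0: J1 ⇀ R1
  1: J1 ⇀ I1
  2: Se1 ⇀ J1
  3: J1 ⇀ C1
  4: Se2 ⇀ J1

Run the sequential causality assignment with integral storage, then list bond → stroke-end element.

bond 0 stroke at J1
bond 1 stroke at I1
bond 2 stroke at J1
bond 3 stroke at J1
bond 4 stroke at J1

#2 →J1  (Se1: effort source, stroke at far end)
#4 →J1  (Se2 (Se) sets effort on bond)
#1 →I1  (I1 integral (f out))
#0 →J1  (J1 flow already set via bond 1)
#3 →J1  (J1: bond 1 brought flow, rest push out)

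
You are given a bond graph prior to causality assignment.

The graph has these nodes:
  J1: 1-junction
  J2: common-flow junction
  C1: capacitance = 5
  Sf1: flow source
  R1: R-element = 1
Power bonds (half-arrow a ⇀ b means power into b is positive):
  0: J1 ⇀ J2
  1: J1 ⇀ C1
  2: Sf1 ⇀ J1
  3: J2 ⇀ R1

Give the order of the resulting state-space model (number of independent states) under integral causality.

1  (C1 all integral)

b2 →Sf1  (Sf1: flow source, stroke at near end)
b0 →J1  (J1 flow already set via bond 2)
b1 →J1  (common-f at J1 fixed by 2)
b3 →J2  (J2 flow already set via bond 0)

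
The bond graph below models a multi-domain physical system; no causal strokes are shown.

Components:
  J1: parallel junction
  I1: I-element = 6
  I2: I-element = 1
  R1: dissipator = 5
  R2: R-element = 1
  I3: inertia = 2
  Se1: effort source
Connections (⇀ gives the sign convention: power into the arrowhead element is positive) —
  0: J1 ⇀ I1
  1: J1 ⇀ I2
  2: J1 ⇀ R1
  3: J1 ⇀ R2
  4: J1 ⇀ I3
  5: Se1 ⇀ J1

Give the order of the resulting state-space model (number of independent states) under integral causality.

#5 stroke at J1  (source Se1 imposes e)
#0 stroke at I1  (common-e at J1 fixed by 5)
#1 stroke at I2  (common-e at J1 fixed by 5)
#2 stroke at R1  (0-jn J1 has e-setter on 5)
#3 stroke at R2  (0-jn J1 has e-setter on 5)
#4 stroke at I3  (common-e at J1 fixed by 5)

3  (I1, I2, I3 all integral)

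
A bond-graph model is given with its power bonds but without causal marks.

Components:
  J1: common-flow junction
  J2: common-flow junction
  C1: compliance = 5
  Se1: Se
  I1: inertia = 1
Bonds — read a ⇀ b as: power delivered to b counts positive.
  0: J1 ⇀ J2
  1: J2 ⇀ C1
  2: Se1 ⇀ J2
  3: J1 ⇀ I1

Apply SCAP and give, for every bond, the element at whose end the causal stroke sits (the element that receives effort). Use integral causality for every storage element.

bond 2 →J2  (Se1 (Se) sets effort on bond)
bond 1 →J2  (C1: C, integral causality)
bond 0 →J1  (J2 needs exactly one f-in)
bond 3 →I1  (only one flow-in slot at J1)

β0 →J1
β1 →J2
β2 →J2
β3 →I1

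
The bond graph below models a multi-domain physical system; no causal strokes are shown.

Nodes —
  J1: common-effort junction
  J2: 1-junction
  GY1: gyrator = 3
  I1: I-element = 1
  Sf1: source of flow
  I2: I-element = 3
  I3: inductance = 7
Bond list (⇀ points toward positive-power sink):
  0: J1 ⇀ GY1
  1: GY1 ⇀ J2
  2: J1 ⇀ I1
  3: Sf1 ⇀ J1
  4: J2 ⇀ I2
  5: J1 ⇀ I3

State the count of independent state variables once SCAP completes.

3  (I1, I2, I3 all integral)

bond 3 stroke at Sf1  (Sf1: flow source, stroke at near end)
bond 2 stroke at I1  (I1: I, integral causality)
bond 4 stroke at I2  (I2 outputs flow p/I2)
bond 1 stroke at J2  (J2: bond 4 brought flow, rest push out)
bond 0 stroke at J1  (GY GY1: same side as bond 1)
bond 5 stroke at I3  (J1: bond 0 brought effort, rest push out)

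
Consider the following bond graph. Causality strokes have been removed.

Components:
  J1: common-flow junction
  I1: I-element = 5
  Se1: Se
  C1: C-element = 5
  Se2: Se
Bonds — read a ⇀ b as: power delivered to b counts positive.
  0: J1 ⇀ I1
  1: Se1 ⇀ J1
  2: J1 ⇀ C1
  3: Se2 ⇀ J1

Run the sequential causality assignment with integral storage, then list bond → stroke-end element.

#0 →I1
#1 →J1
#2 →J1
#3 →J1

#1 →J1  (source Se1 imposes e)
#3 →J1  (Se2 fixes effort; stroke away)
#0 →I1  (prefer integral on I1)
#2 →J1  (1-jn J1 has f-setter on 0)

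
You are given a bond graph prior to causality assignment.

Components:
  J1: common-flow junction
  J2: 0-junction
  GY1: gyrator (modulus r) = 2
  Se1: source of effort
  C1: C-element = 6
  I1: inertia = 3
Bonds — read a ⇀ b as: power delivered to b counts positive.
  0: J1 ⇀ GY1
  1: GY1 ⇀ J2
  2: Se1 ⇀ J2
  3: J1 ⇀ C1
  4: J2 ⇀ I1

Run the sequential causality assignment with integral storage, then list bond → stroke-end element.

#2 →J2  (Se1 fixes effort; stroke away)
#1 →GY1  (J2: bond 2 brought effort, rest push out)
#4 →I1  (J2: bond 2 brought effort, rest push out)
#0 →GY1  (through GY1, causality inverts; strokes same side of GY1)
#3 →J1  (common-f at J1 fixed by 0)

bond 0 |GY1
bond 1 |GY1
bond 2 |J2
bond 3 |J1
bond 4 |I1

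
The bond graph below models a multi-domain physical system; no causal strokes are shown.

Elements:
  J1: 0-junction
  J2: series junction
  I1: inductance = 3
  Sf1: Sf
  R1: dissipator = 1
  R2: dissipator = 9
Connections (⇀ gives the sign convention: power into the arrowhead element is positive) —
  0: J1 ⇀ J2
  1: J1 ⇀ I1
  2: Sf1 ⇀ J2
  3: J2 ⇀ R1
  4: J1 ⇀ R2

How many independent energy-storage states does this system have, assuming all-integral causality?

1  (I1 all integral)

#2 stroke→Sf1  (Sf1: flow source, stroke at near end)
#0 stroke→J2  (J2: bond 2 brought flow, rest push out)
#3 stroke→J2  (J2: bond 2 brought flow, rest push out)
#1 stroke→I1  (I1: I, integral causality)
#4 stroke→J1  (only one effort-in slot at J1)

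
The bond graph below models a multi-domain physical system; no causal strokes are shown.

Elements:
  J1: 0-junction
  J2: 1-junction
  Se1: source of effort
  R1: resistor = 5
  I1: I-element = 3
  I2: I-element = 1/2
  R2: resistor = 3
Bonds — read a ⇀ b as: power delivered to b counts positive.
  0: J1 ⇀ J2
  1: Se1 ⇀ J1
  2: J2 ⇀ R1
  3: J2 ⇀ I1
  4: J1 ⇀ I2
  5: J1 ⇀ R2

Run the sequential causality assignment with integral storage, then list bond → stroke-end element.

β1 |J1  (Se1 fixes effort; stroke away)
β0 |J2  (common-e at J1 fixed by 1)
β4 |I2  (common-e at J1 fixed by 1)
β5 |R2  (0-jn J1 has e-setter on 1)
β3 |I1  (I1 outputs flow p/I1)
β2 |J2  (J2: bond 3 brought flow, rest push out)

#0 stroke at J2
#1 stroke at J1
#2 stroke at J2
#3 stroke at I1
#4 stroke at I2
#5 stroke at R2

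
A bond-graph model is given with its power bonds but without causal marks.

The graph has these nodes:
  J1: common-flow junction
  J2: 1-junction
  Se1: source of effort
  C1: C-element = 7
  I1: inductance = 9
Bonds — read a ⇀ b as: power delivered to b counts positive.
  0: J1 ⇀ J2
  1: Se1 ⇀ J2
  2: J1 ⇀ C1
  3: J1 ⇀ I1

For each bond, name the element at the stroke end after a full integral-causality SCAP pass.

#0 |J1
#1 |J2
#2 |J1
#3 |I1

bond 1 stroke at J2  (Se1: effort source, stroke at far end)
bond 0 stroke at J1  (closing 1-jn rule on J2)
bond 2 stroke at J1  (C1 integral (e out))
bond 3 stroke at I1  (only one flow-in slot at J1)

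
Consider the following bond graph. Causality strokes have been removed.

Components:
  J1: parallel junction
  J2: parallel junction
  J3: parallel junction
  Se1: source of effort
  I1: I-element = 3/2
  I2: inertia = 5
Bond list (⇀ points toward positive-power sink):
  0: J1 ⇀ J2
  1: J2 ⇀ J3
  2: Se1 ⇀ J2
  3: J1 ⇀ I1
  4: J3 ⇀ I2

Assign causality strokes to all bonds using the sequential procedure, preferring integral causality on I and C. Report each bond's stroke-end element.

b2 →J2  (Se1 fixes effort; stroke away)
b0 →J1  (0-jn J2 has e-setter on 2)
b1 →J3  (common-e at J2 fixed by 2)
b4 →I2  (0-jn J3 has e-setter on 1)
b3 →I1  (0-jn J1 has e-setter on 0)

bond 0 |J1
bond 1 |J3
bond 2 |J2
bond 3 |I1
bond 4 |I2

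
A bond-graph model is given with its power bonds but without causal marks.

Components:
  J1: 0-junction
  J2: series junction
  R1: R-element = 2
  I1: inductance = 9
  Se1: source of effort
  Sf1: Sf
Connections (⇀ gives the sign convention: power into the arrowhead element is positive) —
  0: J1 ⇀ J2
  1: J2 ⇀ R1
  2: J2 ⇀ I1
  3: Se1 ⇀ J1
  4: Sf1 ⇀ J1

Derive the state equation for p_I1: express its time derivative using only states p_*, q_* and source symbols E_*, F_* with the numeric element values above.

dp_I1/dt = E_Se1 - 2*p_I1/9

bond 3 |J1  (Se1 (Se) sets effort on bond)
bond 4 |Sf1  (Sf1: flow source, stroke at near end)
bond 0 |J2  (J1: bond 3 brought effort, rest push out)
bond 2 |I1  (I1 integral (f out))
bond 1 |J2  (J2: bond 2 brought flow, rest push out)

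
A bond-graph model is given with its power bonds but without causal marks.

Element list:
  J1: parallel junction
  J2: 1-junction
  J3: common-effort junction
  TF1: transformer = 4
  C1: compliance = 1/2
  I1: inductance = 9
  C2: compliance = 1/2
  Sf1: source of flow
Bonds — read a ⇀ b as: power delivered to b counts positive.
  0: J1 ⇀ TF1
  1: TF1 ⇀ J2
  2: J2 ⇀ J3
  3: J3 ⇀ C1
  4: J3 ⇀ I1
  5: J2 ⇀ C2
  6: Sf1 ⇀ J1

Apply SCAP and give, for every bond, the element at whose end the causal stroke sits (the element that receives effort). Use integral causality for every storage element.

b0 stroke at J1
b1 stroke at TF1
b2 stroke at J2
b3 stroke at J3
b4 stroke at I1
b5 stroke at J2
b6 stroke at Sf1

b6 stroke→Sf1  (Sf1: flow source, stroke at near end)
b0 stroke→J1  (J1 needs exactly one e-in)
b1 stroke→TF1  (TF1: transformer flips bond 0)
b2 stroke→J2  (J2: bond 1 brought flow, rest push out)
b5 stroke→J2  (J2: bond 1 brought flow, rest push out)
b3 stroke→J3  (C1 integral (e out))
b4 stroke→I1  (common-e at J3 fixed by 3)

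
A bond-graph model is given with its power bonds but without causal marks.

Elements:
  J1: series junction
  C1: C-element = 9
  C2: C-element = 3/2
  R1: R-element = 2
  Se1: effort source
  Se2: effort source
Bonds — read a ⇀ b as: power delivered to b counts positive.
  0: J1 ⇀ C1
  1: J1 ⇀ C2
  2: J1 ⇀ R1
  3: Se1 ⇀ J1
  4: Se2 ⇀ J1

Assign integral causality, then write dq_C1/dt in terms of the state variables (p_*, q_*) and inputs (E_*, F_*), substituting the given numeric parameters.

dq_C1/dt = E_Se1/2 + E_Se2/2 - q_C1/18 - q_C2/3

β3 →J1  (Se1 fixes effort; stroke away)
β4 →J1  (Se2 (Se) sets effort on bond)
β0 →J1  (C1 outputs effort q/C1)
β1 →J1  (C2 outputs effort q/C2)
β2 →R1  (J1 needs exactly one f-in)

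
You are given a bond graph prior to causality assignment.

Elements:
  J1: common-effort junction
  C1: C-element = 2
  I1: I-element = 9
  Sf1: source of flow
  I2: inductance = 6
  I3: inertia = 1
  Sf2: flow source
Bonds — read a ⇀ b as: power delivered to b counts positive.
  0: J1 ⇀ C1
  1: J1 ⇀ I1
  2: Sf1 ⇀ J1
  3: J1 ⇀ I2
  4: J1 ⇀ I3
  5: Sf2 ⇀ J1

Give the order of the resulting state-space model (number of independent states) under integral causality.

#2 →Sf1  (source Sf1 imposes f)
#5 →Sf2  (Sf2: flow source, stroke at near end)
#0 →J1  (C1 integral (e out))
#1 →I1  (J1 effort already set via bond 0)
#3 →I2  (J1: bond 0 brought effort, rest push out)
#4 →I3  (J1 effort already set via bond 0)

4  (C1, I1, I2, I3 all integral)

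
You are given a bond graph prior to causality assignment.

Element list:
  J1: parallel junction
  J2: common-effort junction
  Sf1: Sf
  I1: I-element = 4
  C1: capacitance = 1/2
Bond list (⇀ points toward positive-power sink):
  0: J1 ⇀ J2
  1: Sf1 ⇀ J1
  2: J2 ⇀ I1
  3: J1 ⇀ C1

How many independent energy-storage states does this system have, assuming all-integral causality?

β1 →Sf1  (Sf1 fixes flow; stroke at Sf1)
β2 →I1  (I1 integral (f out))
β0 →J2  (only one effort-in slot at J2)
β3 →J1  (only one effort-in slot at J1)

2  (C1, I1 all integral)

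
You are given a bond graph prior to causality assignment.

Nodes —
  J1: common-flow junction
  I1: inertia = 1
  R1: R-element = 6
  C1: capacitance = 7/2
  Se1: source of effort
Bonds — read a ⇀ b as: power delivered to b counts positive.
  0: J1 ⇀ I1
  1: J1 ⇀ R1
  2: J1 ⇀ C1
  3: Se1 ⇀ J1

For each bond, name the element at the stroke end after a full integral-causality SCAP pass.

β0 |I1
β1 |J1
β2 |J1
β3 |J1

bond 3 →J1  (Se1 fixes effort; stroke away)
bond 0 →I1  (I1 integral (f out))
bond 1 →J1  (1-jn J1 has f-setter on 0)
bond 2 →J1  (common-f at J1 fixed by 0)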